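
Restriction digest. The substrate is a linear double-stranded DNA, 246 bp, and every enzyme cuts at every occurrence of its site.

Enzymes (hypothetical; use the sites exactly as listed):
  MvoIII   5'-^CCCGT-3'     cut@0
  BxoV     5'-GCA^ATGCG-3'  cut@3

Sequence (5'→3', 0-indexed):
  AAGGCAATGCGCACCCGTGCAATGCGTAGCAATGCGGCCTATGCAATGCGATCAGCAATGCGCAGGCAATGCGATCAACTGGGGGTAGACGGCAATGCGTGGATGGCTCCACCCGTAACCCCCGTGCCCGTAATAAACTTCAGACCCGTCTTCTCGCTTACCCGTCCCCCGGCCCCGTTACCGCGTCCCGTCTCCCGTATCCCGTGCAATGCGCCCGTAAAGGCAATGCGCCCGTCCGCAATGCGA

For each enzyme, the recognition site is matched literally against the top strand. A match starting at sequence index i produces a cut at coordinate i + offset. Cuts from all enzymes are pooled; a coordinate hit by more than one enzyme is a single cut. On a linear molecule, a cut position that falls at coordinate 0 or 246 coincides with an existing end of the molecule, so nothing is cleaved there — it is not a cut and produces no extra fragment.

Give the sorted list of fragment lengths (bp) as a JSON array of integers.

[5,5,6,6,6,7,7,7,8,8,9,10,10,11,12,12,13,13,14,16,17,18,26]

Site scan:
  MvoIII (CCCGT, off=0): starts [13, 111, 120, 126, 144, 160, 173, 186, 193, 200, 213, 230] → cuts [13, 111, 120, 126, 144, 160, 173, 186, 193, 200, 213, 230]
  BxoV (GCAATGCG, off=3): starts [3, 18, 28, 42, 54, 65, 91, 205, 222, 237] → cuts [6, 21, 31, 45, 57, 68, 94, 208, 225, 240]

All cut coordinates (distinct, sorted): [6, 13, 21, 31, 45, 57, 68, 94, 111, 120, 126, 144, 160, 173, 186, 193, 200, 208, 213, 225, 230, 240]

Fragments:
  [0,6): 6 bp
  [6,13): 7 bp
  [13,21): 8 bp
  [21,31): 10 bp
  [31,45): 14 bp
  [45,57): 12 bp
  [57,68): 11 bp
  [68,94): 26 bp
  [94,111): 17 bp
  [111,120): 9 bp
  [120,126): 6 bp
  [126,144): 18 bp
  [144,160): 16 bp
  [160,173): 13 bp
  [173,186): 13 bp
  [186,193): 7 bp
  [193,200): 7 bp
  [200,208): 8 bp
  [208,213): 5 bp
  [213,225): 12 bp
  [225,230): 5 bp
  [230,240): 10 bp
  [240,246): 6 bp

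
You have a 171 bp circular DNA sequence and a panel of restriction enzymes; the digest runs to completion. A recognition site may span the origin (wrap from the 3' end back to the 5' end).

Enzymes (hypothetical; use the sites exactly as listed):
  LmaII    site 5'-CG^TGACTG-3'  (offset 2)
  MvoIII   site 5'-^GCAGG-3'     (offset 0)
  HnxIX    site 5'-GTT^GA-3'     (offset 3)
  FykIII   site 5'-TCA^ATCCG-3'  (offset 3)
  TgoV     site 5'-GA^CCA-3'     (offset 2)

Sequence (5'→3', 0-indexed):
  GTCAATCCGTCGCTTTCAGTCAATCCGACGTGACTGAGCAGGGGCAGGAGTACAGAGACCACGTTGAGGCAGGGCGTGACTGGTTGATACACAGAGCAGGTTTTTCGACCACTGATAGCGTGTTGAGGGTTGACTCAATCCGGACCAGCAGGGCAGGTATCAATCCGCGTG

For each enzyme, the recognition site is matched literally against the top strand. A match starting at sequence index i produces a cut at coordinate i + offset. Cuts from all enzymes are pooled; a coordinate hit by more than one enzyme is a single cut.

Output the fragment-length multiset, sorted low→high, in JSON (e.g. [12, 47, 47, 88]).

[3,3,5,6,6,7,7,7,7,8,8,9,10,10,13,13,15,16,18]

Per-enzyme occurrences:
  LmaII (CGTGACTG, off=2): starts [28, 74] → cuts [30, 76]
  MvoIII (GCAGG, off=0): starts [37, 43, 68, 95, 147, 152] → cuts [37, 43, 68, 95, 147, 152]
  HnxIX (GTTGA, off=3): starts [62, 82, 121, 128] → cuts [65, 85, 124, 131]
  FykIII (TCAATCCG, off=3): starts [1, 19, 134, 159] → cuts [4, 22, 137, 162]
  TgoV (GACCA, off=2): starts [56, 106, 142] → cuts [58, 108, 144]

All cut coordinates (distinct, sorted): [4, 22, 30, 37, 43, 58, 65, 68, 76, 85, 95, 108, 124, 131, 137, 144, 147, 152, 162]

Fragment lengths:
  4→22: 18 bp
  22→30: 8 bp
  30→37: 7 bp
  37→43: 6 bp
  43→58: 15 bp
  58→65: 7 bp
  65→68: 3 bp
  68→76: 8 bp
  76→85: 9 bp
  85→95: 10 bp
  95→108: 13 bp
  108→124: 16 bp
  124→131: 7 bp
  131→137: 6 bp
  137→144: 7 bp
  144→147: 3 bp
  147→152: 5 bp
  152→162: 10 bp
  162→4 (wrap): 171-162+4 = 13 bp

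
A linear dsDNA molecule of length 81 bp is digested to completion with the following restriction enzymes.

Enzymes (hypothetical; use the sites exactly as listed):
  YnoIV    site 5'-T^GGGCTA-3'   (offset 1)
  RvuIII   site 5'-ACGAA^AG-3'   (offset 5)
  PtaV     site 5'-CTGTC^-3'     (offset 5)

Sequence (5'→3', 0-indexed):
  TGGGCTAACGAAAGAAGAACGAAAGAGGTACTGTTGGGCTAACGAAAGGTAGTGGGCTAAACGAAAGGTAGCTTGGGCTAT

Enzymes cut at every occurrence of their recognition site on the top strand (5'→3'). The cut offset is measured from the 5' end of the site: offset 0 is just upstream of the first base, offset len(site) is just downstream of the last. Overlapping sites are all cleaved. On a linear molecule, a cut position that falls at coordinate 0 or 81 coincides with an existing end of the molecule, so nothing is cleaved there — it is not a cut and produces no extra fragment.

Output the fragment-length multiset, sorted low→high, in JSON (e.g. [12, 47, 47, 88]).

[1,7,7,9,11,11,11,12,12]

Per-enzyme occurrences:
  YnoIV (TGGGCTA, off=1): starts [0, 34, 52, 73] → cuts [1, 35, 53, 74]
  RvuIII (ACGAAAG, off=5): starts [7, 18, 41, 60] → cuts [12, 23, 46, 65]
  PtaV (CTGTC, off=5): no sites

Pooled cuts: [1, 12, 23, 35, 46, 53, 65, 74]

Fragment lengths:
  [0,1): 1 bp
  [1,12): 11 bp
  [12,23): 11 bp
  [23,35): 12 bp
  [35,46): 11 bp
  [46,53): 7 bp
  [53,65): 12 bp
  [65,74): 9 bp
  [74,81): 7 bp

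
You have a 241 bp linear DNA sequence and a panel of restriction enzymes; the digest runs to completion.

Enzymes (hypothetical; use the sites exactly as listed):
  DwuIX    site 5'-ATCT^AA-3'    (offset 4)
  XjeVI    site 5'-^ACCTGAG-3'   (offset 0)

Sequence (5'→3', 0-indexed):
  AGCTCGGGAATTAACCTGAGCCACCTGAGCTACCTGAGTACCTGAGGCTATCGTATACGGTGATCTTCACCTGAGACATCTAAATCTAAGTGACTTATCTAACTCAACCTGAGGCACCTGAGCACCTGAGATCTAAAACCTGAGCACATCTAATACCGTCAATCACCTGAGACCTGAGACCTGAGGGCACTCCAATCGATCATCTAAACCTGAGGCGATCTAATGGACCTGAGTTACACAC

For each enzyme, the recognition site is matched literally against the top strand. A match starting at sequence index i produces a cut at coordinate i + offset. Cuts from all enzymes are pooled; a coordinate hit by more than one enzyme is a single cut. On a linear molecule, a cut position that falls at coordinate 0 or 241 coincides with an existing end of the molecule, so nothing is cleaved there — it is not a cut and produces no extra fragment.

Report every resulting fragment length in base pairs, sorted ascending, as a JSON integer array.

Scan for sites:
  DwuIX ATCTAA/4: at [77, 83, 96, 130, 147, 201, 217] ⇒ [81, 87, 100, 134, 151, 205, 221]
  XjeVI ACCTGAG/0: at [13, 22, 31, 39, 68, 106, 115, 123, 137, 164, 171, 178, 207, 226] ⇒ [13, 22, 31, 39, 68, 106, 115, 123, 137, 164, 171, 178, 207, 226]

All cut coordinates (distinct, sorted): [13, 22, 31, 39, 68, 81, 87, 100, 106, 115, 123, 134, 137, 151, 164, 171, 178, 205, 207, 221, 226]

Fragment lengths:
  [0,13): 13 bp
  [13,22): 9 bp
  [22,31): 9 bp
  [31,39): 8 bp
  [39,68): 29 bp
  [68,81): 13 bp
  [81,87): 6 bp
  [87,100): 13 bp
  [100,106): 6 bp
  [106,115): 9 bp
  [115,123): 8 bp
  [123,134): 11 bp
  [134,137): 3 bp
  [137,151): 14 bp
  [151,164): 13 bp
  [164,171): 7 bp
  [171,178): 7 bp
  [178,205): 27 bp
  [205,207): 2 bp
  [207,221): 14 bp
  [221,226): 5 bp
  [226,241): 15 bp

[2,3,5,6,6,7,7,8,8,9,9,9,11,13,13,13,13,14,14,15,27,29]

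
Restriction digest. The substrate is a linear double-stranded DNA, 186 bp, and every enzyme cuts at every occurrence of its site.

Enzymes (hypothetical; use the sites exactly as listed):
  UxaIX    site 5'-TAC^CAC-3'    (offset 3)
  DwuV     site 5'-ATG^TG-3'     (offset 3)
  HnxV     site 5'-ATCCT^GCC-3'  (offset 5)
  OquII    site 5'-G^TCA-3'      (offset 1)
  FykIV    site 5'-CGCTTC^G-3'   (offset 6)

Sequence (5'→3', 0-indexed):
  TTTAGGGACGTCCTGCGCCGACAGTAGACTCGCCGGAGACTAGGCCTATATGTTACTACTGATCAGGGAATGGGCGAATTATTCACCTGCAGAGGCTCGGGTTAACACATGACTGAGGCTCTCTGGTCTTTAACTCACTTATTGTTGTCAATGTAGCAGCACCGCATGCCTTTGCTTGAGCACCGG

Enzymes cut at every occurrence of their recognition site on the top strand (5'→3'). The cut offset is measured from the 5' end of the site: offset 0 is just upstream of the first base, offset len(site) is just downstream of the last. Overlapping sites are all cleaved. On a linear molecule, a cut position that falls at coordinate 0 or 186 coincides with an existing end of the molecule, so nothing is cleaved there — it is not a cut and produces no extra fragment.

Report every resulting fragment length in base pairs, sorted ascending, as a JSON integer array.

Site scan:
  UxaIX (TACCAC, off=3): no sites
  DwuV (ATGTG, off=3): no sites
  HnxV (ATCCTGCC, off=5): no sites
  OquII GTCA/1: at [146] ⇒ [147]
  FykIV (CGCTTCG, off=6): no sites

All cut coordinates (distinct, sorted): [147]

Fragment lengths:
  [0,147): 147 bp
  [147,186): 39 bp

[39,147]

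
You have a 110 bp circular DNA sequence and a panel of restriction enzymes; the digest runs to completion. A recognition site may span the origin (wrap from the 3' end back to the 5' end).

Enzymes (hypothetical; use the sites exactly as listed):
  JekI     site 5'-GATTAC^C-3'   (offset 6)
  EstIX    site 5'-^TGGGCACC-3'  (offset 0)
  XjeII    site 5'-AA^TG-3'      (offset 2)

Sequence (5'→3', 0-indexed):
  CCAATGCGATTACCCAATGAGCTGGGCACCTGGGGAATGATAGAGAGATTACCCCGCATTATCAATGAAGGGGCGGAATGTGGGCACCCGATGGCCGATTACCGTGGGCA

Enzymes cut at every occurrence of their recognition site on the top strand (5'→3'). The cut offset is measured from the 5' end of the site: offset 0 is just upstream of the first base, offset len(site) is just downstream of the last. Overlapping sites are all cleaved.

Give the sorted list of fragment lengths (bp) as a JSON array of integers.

Site scan:
  JekI GATTACC/6: at [7, 46, 96] ⇒ [13, 52, 102]
  EstIX TGGGCACC/0: at [22, 80, 104] ⇒ [22, 80, 104]
  XjeII AATG/2: at [2, 15, 35, 63, 76] ⇒ [4, 17, 37, 65, 78]

Pooled cuts: [4, 13, 17, 22, 37, 52, 65, 78, 80, 102, 104]

Fragments:
  4→13: 9 bp
  13→17: 4 bp
  17→22: 5 bp
  22→37: 15 bp
  37→52: 15 bp
  52→65: 13 bp
  65→78: 13 bp
  78→80: 2 bp
  80→102: 22 bp
  102→104: 2 bp
  104→4 (wrap): 110-104+4 = 10 bp

[2,2,4,5,9,10,13,13,15,15,22]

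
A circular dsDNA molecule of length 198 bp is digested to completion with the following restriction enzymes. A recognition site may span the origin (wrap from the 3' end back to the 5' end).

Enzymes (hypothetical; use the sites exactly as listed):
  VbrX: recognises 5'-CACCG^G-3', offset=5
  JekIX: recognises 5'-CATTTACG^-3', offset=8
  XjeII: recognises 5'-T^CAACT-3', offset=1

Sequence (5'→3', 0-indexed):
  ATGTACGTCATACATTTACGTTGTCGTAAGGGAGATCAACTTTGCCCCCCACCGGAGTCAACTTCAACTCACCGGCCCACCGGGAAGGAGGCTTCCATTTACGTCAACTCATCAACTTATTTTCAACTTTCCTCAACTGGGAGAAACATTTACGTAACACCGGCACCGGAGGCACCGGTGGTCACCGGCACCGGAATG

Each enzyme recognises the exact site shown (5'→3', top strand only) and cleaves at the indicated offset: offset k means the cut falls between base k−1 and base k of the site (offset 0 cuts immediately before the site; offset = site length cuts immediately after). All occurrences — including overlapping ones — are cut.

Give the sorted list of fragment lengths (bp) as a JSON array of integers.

[1,4,6,6,6,8,8,8,9,10,10,10,11,16,18,21,21,25]

Site scan:
  VbrX CACCGG/5: at [49, 69, 77, 157, 163, 172, 182, 188] ⇒ [54, 74, 82, 162, 168, 177, 187, 193]
  JekIX CATTTACG/8: at [12, 95, 146] ⇒ [20, 103, 154]
  XjeII TCAACT/1: at [35, 57, 63, 103, 111, 122, 132] ⇒ [36, 58, 64, 104, 112, 123, 133]

Pooled cuts: [20, 36, 54, 58, 64, 74, 82, 103, 104, 112, 123, 133, 154, 162, 168, 177, 187, 193]

Fragments:
  20→36: 16 bp
  36→54: 18 bp
  54→58: 4 bp
  58→64: 6 bp
  64→74: 10 bp
  74→82: 8 bp
  82→103: 21 bp
  103→104: 1 bp
  104→112: 8 bp
  112→123: 11 bp
  123→133: 10 bp
  133→154: 21 bp
  154→162: 8 bp
  162→168: 6 bp
  168→177: 9 bp
  177→187: 10 bp
  187→193: 6 bp
  193→20 (wrap): 198-193+20 = 25 bp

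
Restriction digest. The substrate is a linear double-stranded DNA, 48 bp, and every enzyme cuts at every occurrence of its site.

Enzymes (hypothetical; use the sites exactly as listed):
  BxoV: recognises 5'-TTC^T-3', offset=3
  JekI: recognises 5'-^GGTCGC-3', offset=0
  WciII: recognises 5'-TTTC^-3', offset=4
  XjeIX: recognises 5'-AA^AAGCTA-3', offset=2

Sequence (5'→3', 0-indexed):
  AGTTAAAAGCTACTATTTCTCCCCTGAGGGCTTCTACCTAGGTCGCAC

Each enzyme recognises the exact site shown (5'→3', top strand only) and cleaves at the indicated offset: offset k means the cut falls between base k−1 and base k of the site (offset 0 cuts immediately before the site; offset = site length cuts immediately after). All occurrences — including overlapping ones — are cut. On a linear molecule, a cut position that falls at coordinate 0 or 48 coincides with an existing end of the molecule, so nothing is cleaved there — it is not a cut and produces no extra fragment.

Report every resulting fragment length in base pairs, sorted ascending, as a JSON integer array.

[6,6,8,13,15]

Scan for sites:
  BxoV TTCT/3: at [16, 31] ⇒ [19, 34]
  JekI GGTCGC/0: at [40] ⇒ [40]
  WciII TTTC/4: at [15] ⇒ [19]
  XjeIX AAAAGCTA/2: at [4] ⇒ [6]

All cut coordinates (distinct, sorted): [6, 19, 34, 40]

Fragment lengths:
  [0,6): 6 bp
  [6,19): 13 bp
  [19,34): 15 bp
  [34,40): 6 bp
  [40,48): 8 bp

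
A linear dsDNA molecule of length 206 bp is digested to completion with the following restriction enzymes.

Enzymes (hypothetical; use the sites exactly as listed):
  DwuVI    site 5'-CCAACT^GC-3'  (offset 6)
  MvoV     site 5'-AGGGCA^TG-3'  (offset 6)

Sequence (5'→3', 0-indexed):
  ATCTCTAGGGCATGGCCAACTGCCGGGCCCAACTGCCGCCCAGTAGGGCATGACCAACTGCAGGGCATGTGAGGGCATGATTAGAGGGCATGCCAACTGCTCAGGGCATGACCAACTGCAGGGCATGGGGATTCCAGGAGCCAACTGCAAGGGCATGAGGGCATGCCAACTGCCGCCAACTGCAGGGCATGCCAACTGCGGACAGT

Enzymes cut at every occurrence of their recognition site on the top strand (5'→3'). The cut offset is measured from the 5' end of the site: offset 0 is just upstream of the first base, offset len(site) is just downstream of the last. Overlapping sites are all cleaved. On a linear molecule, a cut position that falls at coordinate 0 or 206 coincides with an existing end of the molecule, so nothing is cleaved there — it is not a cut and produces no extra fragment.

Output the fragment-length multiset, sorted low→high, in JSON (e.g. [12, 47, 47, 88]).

[8,8,8,8,8,8,8,9,9,9,9,9,10,10,10,12,13,13,16,21]

Site scan:
  DwuVI CCAACTGC/6: at [15, 28, 53, 92, 111, 140, 165, 175, 191] ⇒ [21, 34, 59, 98, 117, 146, 171, 181, 197]
  MvoV AGGGCATG/6: at [6, 44, 61, 71, 84, 102, 119, 149, 157, 183] ⇒ [12, 50, 67, 77, 90, 108, 125, 155, 163, 189]

Pooled cuts: [12, 21, 34, 50, 59, 67, 77, 90, 98, 108, 117, 125, 146, 155, 163, 171, 181, 189, 197]

Fragment lengths:
  [0,12): 12 bp
  [12,21): 9 bp
  [21,34): 13 bp
  [34,50): 16 bp
  [50,59): 9 bp
  [59,67): 8 bp
  [67,77): 10 bp
  [77,90): 13 bp
  [90,98): 8 bp
  [98,108): 10 bp
  [108,117): 9 bp
  [117,125): 8 bp
  [125,146): 21 bp
  [146,155): 9 bp
  [155,163): 8 bp
  [163,171): 8 bp
  [171,181): 10 bp
  [181,189): 8 bp
  [189,197): 8 bp
  [197,206): 9 bp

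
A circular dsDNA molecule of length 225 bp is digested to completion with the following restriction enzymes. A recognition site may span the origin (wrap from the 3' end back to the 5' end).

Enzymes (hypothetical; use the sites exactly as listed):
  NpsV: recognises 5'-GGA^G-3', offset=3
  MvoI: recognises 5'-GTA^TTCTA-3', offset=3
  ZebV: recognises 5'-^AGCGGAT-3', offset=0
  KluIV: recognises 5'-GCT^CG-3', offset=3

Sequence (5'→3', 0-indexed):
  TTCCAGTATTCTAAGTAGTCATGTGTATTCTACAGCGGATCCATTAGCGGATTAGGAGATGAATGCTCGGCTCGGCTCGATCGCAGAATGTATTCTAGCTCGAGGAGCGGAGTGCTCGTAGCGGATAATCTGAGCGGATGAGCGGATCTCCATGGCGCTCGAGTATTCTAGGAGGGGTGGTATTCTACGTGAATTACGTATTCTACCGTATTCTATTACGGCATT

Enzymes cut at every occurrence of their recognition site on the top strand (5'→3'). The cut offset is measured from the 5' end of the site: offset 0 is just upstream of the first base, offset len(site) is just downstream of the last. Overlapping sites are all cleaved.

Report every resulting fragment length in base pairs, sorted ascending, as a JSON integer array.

[3,5,5,5,5,6,6,6,8,8,8,9,10,10,12,12,13,15,18,19,19,23]

Site scan:
  NpsV GGAG/3: at [54, 103, 108, 170] ⇒ [57, 106, 111, 173]
  MvoI GTATTCTA/3: at [5, 24, 89, 162, 179, 197, 207] ⇒ [8, 27, 92, 165, 182, 200, 210]
  ZebV AGCGGAT/0: at [33, 45, 119, 132, 140] ⇒ [33, 45, 119, 132, 140]
  KluIV GCTCG/3: at [64, 69, 74, 97, 113, 156] ⇒ [67, 72, 77, 100, 116, 159]

Pooled cuts: [8, 27, 33, 45, 57, 67, 72, 77, 92, 100, 106, 111, 116, 119, 132, 140, 159, 165, 173, 182, 200, 210]

Fragment lengths:
  8→27: 19 bp
  27→33: 6 bp
  33→45: 12 bp
  45→57: 12 bp
  57→67: 10 bp
  67→72: 5 bp
  72→77: 5 bp
  77→92: 15 bp
  92→100: 8 bp
  100→106: 6 bp
  106→111: 5 bp
  111→116: 5 bp
  116→119: 3 bp
  119→132: 13 bp
  132→140: 8 bp
  140→159: 19 bp
  159→165: 6 bp
  165→173: 8 bp
  173→182: 9 bp
  182→200: 18 bp
  200→210: 10 bp
  210→8 (wrap): 225-210+8 = 23 bp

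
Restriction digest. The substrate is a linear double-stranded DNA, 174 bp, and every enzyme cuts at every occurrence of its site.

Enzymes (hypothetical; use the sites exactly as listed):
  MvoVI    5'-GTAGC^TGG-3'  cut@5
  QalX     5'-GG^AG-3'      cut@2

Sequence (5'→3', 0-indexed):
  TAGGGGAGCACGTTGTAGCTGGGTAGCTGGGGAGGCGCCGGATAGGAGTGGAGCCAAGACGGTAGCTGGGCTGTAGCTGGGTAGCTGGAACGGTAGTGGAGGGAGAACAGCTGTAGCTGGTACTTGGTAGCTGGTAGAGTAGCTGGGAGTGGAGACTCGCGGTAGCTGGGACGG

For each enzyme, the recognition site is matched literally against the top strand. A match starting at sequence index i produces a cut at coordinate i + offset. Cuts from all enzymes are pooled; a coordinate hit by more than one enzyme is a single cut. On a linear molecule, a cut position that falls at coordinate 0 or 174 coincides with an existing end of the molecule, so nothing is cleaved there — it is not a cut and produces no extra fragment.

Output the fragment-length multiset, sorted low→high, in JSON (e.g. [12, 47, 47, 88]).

[4,4,5,5,5,6,8,8,8,11,12,13,14,14,14,14,14,15]

Scan for sites:
  MvoVI (GTAGCTGG, off=5): starts [14, 22, 61, 72, 80, 112, 126, 138, 161] → cuts [19, 27, 66, 77, 85, 117, 131, 143, 166]
  QalX (GGAG, off=2): starts [4, 30, 44, 49, 97, 101, 145, 150] → cuts [6, 32, 46, 51, 99, 103, 147, 152]

Pooled cuts: [6, 19, 27, 32, 46, 51, 66, 77, 85, 99, 103, 117, 131, 143, 147, 152, 166]

Fragment lengths:
  [0,6): 6 bp
  [6,19): 13 bp
  [19,27): 8 bp
  [27,32): 5 bp
  [32,46): 14 bp
  [46,51): 5 bp
  [51,66): 15 bp
  [66,77): 11 bp
  [77,85): 8 bp
  [85,99): 14 bp
  [99,103): 4 bp
  [103,117): 14 bp
  [117,131): 14 bp
  [131,143): 12 bp
  [143,147): 4 bp
  [147,152): 5 bp
  [152,166): 14 bp
  [166,174): 8 bp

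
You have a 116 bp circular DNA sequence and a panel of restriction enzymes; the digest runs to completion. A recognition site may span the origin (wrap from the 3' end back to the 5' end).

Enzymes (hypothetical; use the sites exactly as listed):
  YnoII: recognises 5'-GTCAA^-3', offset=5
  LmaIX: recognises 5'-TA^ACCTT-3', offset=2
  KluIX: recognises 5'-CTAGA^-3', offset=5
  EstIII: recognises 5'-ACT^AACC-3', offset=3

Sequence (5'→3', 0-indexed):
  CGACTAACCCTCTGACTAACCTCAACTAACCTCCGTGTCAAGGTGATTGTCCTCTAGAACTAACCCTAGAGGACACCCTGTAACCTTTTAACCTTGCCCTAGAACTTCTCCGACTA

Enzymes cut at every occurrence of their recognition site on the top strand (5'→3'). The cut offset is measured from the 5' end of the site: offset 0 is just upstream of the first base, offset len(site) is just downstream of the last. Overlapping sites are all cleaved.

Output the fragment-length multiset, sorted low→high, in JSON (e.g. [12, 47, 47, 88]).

Per-enzyme occurrences:
  YnoII (GTCAA, off=5): starts [36] → cuts [41]
  LmaIX (TAACCTT, off=2): starts [80, 88] → cuts [82, 90]
  KluIX (CTAGA, off=5): starts [53, 65, 98] → cuts [58, 70, 103]
  EstIII (ACTAACC, off=3): starts [2, 14, 24, 58] → cuts [5, 17, 27, 61]

Pooled cuts: [5, 17, 27, 41, 58, 61, 70, 82, 90, 103]

Fragments:
  5→17: 12 bp
  17→27: 10 bp
  27→41: 14 bp
  41→58: 17 bp
  58→61: 3 bp
  61→70: 9 bp
  70→82: 12 bp
  82→90: 8 bp
  90→103: 13 bp
  103→5 (wrap): 116-103+5 = 18 bp

[3,8,9,10,12,12,13,14,17,18]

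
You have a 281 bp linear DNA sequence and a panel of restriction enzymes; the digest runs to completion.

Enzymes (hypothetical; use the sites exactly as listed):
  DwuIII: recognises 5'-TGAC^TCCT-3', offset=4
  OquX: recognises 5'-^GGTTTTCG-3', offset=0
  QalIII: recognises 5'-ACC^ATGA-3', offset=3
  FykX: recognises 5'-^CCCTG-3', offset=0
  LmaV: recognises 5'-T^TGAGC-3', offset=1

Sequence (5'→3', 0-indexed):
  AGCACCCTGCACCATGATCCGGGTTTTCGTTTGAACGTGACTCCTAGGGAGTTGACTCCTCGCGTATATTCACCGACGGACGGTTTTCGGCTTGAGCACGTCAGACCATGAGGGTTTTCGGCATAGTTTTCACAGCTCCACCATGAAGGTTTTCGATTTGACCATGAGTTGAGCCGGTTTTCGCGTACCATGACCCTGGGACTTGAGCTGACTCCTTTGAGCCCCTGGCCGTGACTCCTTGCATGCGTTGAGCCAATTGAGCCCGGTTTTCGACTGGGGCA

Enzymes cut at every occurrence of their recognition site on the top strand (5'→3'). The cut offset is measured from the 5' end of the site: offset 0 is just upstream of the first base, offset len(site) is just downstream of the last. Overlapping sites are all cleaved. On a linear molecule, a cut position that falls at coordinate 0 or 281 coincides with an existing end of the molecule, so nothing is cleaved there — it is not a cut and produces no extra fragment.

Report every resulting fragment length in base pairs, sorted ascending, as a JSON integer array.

Site scan:
  DwuIII (TGACTCCT, off=4): starts [37, 52, 208, 231] → cuts [41, 56, 212, 235]
  OquX (GGTTTTCG, off=0): starts [21, 81, 112, 147, 175, 264] → cuts [21, 81, 112, 147, 175, 264]
  QalIII (ACCATGA, off=3): starts [10, 104, 139, 160, 186] → cuts [13, 107, 142, 163, 189]
  FykX (CCCTG, off=0): starts [4, 193, 222] → cuts [4, 193, 222]
  LmaV (TTGAGC, off=1): starts [91, 168, 202, 216, 247, 256] → cuts [92, 169, 203, 217, 248, 257]

Pooled cuts: [4, 13, 21, 41, 56, 81, 92, 107, 112, 142, 147, 163, 169, 175, 189, 193, 203, 212, 217, 222, 235, 248, 257, 264]

Fragment lengths:
  [0,4): 4 bp
  [4,13): 9 bp
  [13,21): 8 bp
  [21,41): 20 bp
  [41,56): 15 bp
  [56,81): 25 bp
  [81,92): 11 bp
  [92,107): 15 bp
  [107,112): 5 bp
  [112,142): 30 bp
  [142,147): 5 bp
  [147,163): 16 bp
  [163,169): 6 bp
  [169,175): 6 bp
  [175,189): 14 bp
  [189,193): 4 bp
  [193,203): 10 bp
  [203,212): 9 bp
  [212,217): 5 bp
  [217,222): 5 bp
  [222,235): 13 bp
  [235,248): 13 bp
  [248,257): 9 bp
  [257,264): 7 bp
  [264,281): 17 bp

[4,4,5,5,5,5,6,6,7,8,9,9,9,10,11,13,13,14,15,15,16,17,20,25,30]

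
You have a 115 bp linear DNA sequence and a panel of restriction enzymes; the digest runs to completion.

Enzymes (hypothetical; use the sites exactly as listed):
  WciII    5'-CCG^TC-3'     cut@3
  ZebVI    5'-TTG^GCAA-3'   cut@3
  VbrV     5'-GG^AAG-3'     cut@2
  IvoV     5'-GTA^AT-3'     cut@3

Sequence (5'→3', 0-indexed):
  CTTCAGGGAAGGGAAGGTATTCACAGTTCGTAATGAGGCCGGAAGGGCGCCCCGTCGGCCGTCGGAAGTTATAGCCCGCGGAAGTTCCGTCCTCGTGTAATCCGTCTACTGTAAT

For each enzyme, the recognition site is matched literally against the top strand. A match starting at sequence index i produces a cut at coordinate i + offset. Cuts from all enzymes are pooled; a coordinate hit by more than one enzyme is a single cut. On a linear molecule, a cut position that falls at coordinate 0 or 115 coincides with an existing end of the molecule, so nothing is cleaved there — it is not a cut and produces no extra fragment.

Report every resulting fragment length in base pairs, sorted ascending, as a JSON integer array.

[2,4,5,5,7,8,8,9,10,10,12,16,19]

Site scan:
  WciII CCGTC/3: at [51, 58, 86, 101] ⇒ [54, 61, 89, 104]
  ZebVI (TTGGCAA, off=3): no sites
  VbrV GGAAG/2: at [6, 11, 40, 63, 79] ⇒ [8, 13, 42, 65, 81]
  IvoV GTAAT/3: at [29, 96, 110] ⇒ [32, 99, 113]

Pooled cuts: [8, 13, 32, 42, 54, 61, 65, 81, 89, 99, 104, 113]

Fragments:
  [0,8): 8 bp
  [8,13): 5 bp
  [13,32): 19 bp
  [32,42): 10 bp
  [42,54): 12 bp
  [54,61): 7 bp
  [61,65): 4 bp
  [65,81): 16 bp
  [81,89): 8 bp
  [89,99): 10 bp
  [99,104): 5 bp
  [104,113): 9 bp
  [113,115): 2 bp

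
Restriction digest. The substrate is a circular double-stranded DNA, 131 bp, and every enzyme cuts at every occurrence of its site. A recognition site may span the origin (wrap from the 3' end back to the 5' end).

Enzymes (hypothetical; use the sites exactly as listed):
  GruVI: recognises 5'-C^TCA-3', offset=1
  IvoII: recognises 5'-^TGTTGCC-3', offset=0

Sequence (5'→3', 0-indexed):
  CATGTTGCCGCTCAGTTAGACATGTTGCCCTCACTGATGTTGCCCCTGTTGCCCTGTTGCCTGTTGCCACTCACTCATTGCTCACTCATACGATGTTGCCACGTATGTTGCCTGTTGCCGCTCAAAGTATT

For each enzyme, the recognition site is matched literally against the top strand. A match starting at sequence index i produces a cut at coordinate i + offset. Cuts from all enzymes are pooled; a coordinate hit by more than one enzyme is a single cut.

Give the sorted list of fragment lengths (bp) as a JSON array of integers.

[4,4,7,7,7,7,8,8,8,9,9,9,9,11,12,12]

Per-enzyme occurrences:
  GruVI (CTCA, off=1): starts [10, 29, 69, 73, 80, 84, 120] → cuts [11, 30, 70, 74, 81, 85, 121]
  IvoII (TGTTGCC, off=0): starts [2, 22, 37, 46, 54, 61, 93, 105, 112] → cuts [2, 22, 37, 46, 54, 61, 93, 105, 112]

All cut coordinates (distinct, sorted): [2, 11, 22, 30, 37, 46, 54, 61, 70, 74, 81, 85, 93, 105, 112, 121]

Fragment lengths:
  2→11: 9 bp
  11→22: 11 bp
  22→30: 8 bp
  30→37: 7 bp
  37→46: 9 bp
  46→54: 8 bp
  54→61: 7 bp
  61→70: 9 bp
  70→74: 4 bp
  74→81: 7 bp
  81→85: 4 bp
  85→93: 8 bp
  93→105: 12 bp
  105→112: 7 bp
  112→121: 9 bp
  121→2 (wrap): 131-121+2 = 12 bp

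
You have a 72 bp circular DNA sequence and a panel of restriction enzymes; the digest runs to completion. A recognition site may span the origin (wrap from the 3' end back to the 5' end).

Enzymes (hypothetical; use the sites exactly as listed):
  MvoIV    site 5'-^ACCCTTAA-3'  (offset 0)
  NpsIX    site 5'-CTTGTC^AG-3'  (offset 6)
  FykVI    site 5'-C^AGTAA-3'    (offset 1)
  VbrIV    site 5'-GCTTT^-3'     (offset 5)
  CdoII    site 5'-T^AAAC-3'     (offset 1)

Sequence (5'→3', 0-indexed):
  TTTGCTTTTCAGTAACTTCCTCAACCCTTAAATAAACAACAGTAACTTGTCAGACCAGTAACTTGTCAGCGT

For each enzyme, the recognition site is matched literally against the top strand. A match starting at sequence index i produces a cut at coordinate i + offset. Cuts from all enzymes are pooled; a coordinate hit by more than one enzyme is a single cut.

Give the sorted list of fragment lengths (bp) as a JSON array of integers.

Site scan:
  MvoIV ACCCTTAA/0: at [23] ⇒ [23]
  NpsIX CTTGTCAG/6: at [45, 61] ⇒ [51, 67]
  FykVI CAGTAA/1: at [9, 39, 55] ⇒ [10, 40, 56]
  VbrIV GCTTT/5: at [3] ⇒ [8]
  CdoII TAAAC/1: at [32] ⇒ [33]

Pooled cuts: [8, 10, 23, 33, 40, 51, 56, 67]

Fragment lengths:
  8→10: 2 bp
  10→23: 13 bp
  23→33: 10 bp
  33→40: 7 bp
  40→51: 11 bp
  51→56: 5 bp
  56→67: 11 bp
  67→8 (wrap): 72-67+8 = 13 bp

[2,5,7,10,11,11,13,13]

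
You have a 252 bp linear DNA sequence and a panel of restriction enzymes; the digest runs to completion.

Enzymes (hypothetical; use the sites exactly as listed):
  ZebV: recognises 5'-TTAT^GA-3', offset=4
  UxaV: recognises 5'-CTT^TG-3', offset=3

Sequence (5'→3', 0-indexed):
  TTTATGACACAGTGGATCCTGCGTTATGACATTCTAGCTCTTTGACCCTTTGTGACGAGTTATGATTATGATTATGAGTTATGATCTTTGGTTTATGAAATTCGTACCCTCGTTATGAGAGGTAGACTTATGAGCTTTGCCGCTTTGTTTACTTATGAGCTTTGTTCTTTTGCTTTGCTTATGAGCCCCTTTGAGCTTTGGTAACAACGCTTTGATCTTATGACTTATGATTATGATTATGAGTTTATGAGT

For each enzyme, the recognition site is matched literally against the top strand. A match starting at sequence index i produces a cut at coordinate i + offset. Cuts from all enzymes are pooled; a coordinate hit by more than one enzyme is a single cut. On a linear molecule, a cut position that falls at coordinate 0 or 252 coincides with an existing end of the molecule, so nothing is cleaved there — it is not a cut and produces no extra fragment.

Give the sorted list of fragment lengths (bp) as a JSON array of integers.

[4,5,6,6,6,6,6,6,6,7,7,7,7,8,8,8,8,9,9,11,13,13,14,15,15,20,22]

Per-enzyme occurrences:
  ZebV TTATGA/4: at [1, 23, 59, 65, 71, 78, 92, 112, 127, 152, 178, 217, 224, 230, 236, 244] ⇒ [5, 27, 63, 69, 75, 82, 96, 116, 131, 156, 182, 221, 228, 234, 240, 248]
  UxaV CTTTG/3: at [39, 47, 85, 134, 142, 159, 172, 188, 195, 209] ⇒ [42, 50, 88, 137, 145, 162, 175, 191, 198, 212]

Pooled cuts: [5, 27, 42, 50, 63, 69, 75, 82, 88, 96, 116, 131, 137, 145, 156, 162, 175, 182, 191, 198, 212, 221, 228, 234, 240, 248]

Fragment lengths:
  [0,5): 5 bp
  [5,27): 22 bp
  [27,42): 15 bp
  [42,50): 8 bp
  [50,63): 13 bp
  [63,69): 6 bp
  [69,75): 6 bp
  [75,82): 7 bp
  [82,88): 6 bp
  [88,96): 8 bp
  [96,116): 20 bp
  [116,131): 15 bp
  [131,137): 6 bp
  [137,145): 8 bp
  [145,156): 11 bp
  [156,162): 6 bp
  [162,175): 13 bp
  [175,182): 7 bp
  [182,191): 9 bp
  [191,198): 7 bp
  [198,212): 14 bp
  [212,221): 9 bp
  [221,228): 7 bp
  [228,234): 6 bp
  [234,240): 6 bp
  [240,248): 8 bp
  [248,252): 4 bp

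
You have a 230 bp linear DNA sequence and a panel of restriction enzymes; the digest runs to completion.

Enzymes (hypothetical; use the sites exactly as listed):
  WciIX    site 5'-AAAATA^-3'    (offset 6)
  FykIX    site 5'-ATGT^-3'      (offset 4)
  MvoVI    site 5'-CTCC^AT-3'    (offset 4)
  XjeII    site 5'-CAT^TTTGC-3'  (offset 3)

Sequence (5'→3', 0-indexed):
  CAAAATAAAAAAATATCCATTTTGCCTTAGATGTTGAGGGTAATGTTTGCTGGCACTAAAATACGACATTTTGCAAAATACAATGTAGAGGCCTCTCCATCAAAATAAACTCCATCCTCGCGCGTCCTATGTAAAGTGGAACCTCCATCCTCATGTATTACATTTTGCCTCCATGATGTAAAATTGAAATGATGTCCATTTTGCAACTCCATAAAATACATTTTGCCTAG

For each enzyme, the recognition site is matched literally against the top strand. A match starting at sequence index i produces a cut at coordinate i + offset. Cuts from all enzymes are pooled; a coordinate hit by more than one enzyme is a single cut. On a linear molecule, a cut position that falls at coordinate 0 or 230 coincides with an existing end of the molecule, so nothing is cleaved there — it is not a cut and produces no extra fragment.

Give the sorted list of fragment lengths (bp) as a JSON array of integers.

[3,4,5,6,6,6,7,7,7,8,8,9,9,9,10,11,11,12,12,14,14,16,17,19]

Scan for sites:
  WciIX (AAAATA, off=6): starts [1, 9, 57, 74, 101, 212] → cuts [7, 15, 63, 80, 107, 218]
  FykIX (ATGT, off=4): starts [30, 42, 82, 128, 152, 175, 191] → cuts [34, 46, 86, 132, 156, 179, 195]
  MvoVI (CTCCAT, off=4): starts [94, 109, 142, 168, 206] → cuts [98, 113, 146, 172, 210]
  XjeII (CATTTTGC, off=3): starts [17, 66, 160, 196, 218] → cuts [20, 69, 163, 199, 221]

Pooled cuts: [7, 15, 20, 34, 46, 63, 69, 80, 86, 98, 107, 113, 132, 146, 156, 163, 172, 179, 195, 199, 210, 218, 221]

Fragment lengths:
  [0,7): 7 bp
  [7,15): 8 bp
  [15,20): 5 bp
  [20,34): 14 bp
  [34,46): 12 bp
  [46,63): 17 bp
  [63,69): 6 bp
  [69,80): 11 bp
  [80,86): 6 bp
  [86,98): 12 bp
  [98,107): 9 bp
  [107,113): 6 bp
  [113,132): 19 bp
  [132,146): 14 bp
  [146,156): 10 bp
  [156,163): 7 bp
  [163,172): 9 bp
  [172,179): 7 bp
  [179,195): 16 bp
  [195,199): 4 bp
  [199,210): 11 bp
  [210,218): 8 bp
  [218,221): 3 bp
  [221,230): 9 bp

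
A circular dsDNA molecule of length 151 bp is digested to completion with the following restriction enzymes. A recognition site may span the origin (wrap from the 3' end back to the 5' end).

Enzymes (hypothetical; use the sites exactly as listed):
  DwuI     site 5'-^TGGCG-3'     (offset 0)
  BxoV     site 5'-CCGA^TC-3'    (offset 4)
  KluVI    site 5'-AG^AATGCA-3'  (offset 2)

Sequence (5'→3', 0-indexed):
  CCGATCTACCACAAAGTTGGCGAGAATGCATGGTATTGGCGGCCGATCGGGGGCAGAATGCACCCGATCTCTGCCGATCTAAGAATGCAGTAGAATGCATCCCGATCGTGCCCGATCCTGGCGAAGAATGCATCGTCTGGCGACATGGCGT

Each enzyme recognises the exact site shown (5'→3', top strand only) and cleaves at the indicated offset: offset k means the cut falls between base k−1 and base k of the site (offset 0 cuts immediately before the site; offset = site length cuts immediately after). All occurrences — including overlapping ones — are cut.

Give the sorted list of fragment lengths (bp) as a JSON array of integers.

Scan for sites:
  DwuI TGGCG/0: at [17, 36, 118, 137, 145] ⇒ [17, 36, 118, 137, 145]
  BxoV CCGATC/4: at [0, 42, 63, 73, 101, 111] ⇒ [4, 46, 67, 77, 105, 115]
  KluVI AGAATGCA/2: at [22, 54, 81, 91, 124] ⇒ [24, 56, 83, 93, 126]

All cut coordinates (distinct, sorted): [4, 17, 24, 36, 46, 56, 67, 77, 83, 93, 105, 115, 118, 126, 137, 145]

Fragment lengths:
  4→17: 13 bp
  17→24: 7 bp
  24→36: 12 bp
  36→46: 10 bp
  46→56: 10 bp
  56→67: 11 bp
  67→77: 10 bp
  77→83: 6 bp
  83→93: 10 bp
  93→105: 12 bp
  105→115: 10 bp
  115→118: 3 bp
  118→126: 8 bp
  126→137: 11 bp
  137→145: 8 bp
  145→4 (wrap): 151-145+4 = 10 bp

[3,6,7,8,8,10,10,10,10,10,10,11,11,12,12,13]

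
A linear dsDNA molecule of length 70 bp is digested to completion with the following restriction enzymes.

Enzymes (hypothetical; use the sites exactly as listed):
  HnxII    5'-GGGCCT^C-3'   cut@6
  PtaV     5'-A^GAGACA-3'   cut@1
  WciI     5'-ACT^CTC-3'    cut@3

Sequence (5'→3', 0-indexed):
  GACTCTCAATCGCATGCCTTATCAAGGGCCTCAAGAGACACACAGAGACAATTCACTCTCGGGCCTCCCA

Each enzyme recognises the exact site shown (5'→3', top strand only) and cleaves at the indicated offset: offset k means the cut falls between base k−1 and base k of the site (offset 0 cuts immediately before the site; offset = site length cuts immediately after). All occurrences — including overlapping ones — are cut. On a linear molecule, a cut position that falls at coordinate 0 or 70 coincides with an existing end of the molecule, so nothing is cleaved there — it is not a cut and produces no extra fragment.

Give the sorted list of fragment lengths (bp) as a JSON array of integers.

[3,4,4,9,10,13,27]

Per-enzyme occurrences:
  HnxII GGGCCTC/6: at [25, 60] ⇒ [31, 66]
  PtaV AGAGACA/1: at [33, 43] ⇒ [34, 44]
  WciI ACTCTC/3: at [1, 54] ⇒ [4, 57]

All cut coordinates (distinct, sorted): [4, 31, 34, 44, 57, 66]

Fragment lengths:
  [0,4): 4 bp
  [4,31): 27 bp
  [31,34): 3 bp
  [34,44): 10 bp
  [44,57): 13 bp
  [57,66): 9 bp
  [66,70): 4 bp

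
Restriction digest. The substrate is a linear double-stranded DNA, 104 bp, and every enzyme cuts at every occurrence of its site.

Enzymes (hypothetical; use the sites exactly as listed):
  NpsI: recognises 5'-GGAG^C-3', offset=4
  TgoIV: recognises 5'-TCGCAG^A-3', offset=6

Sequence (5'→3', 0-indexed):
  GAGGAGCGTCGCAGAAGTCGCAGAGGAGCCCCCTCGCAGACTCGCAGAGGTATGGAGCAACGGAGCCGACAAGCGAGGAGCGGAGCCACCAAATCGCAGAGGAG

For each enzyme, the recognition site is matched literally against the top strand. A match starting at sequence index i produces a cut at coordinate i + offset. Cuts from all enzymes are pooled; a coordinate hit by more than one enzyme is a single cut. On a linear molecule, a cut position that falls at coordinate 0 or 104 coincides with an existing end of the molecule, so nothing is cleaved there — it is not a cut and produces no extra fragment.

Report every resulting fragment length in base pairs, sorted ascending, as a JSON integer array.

Scan for sites:
  NpsI (GGAGC, off=4): starts [2, 24, 53, 61, 76, 81] → cuts [6, 28, 57, 65, 80, 85]
  TgoIV (TCGCAGA, off=6): starts [8, 17, 33, 41, 93] → cuts [14, 23, 39, 47, 99]

Pooled cuts: [6, 14, 23, 28, 39, 47, 57, 65, 80, 85, 99]

Fragments:
  [0,6): 6 bp
  [6,14): 8 bp
  [14,23): 9 bp
  [23,28): 5 bp
  [28,39): 11 bp
  [39,47): 8 bp
  [47,57): 10 bp
  [57,65): 8 bp
  [65,80): 15 bp
  [80,85): 5 bp
  [85,99): 14 bp
  [99,104): 5 bp

[5,5,5,6,8,8,8,9,10,11,14,15]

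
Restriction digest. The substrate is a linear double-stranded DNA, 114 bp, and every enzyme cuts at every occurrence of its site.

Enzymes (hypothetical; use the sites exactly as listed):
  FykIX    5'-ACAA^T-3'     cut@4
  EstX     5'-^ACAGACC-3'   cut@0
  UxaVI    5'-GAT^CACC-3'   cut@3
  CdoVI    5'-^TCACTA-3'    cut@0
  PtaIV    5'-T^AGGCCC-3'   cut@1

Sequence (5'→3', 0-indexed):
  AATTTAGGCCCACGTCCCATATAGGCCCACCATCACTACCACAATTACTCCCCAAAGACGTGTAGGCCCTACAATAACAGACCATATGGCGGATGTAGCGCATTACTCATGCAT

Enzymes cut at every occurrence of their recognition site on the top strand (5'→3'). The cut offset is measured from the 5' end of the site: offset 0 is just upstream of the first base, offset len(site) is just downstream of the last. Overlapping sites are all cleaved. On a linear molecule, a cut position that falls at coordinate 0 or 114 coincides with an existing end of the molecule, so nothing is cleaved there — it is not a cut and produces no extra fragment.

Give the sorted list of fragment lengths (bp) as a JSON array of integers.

[2,5,10,11,12,17,19,38]

Per-enzyme occurrences:
  FykIX ACAAT/4: at [40, 70] ⇒ [44, 74]
  EstX ACAGACC/0: at [76] ⇒ [76]
  UxaVI (GATCACC, off=3): no sites
  CdoVI TCACTA/0: at [32] ⇒ [32]
  PtaIV TAGGCCC/1: at [4, 21, 62] ⇒ [5, 22, 63]

Pooled cuts: [5, 22, 32, 44, 63, 74, 76]

Fragments:
  [0,5): 5 bp
  [5,22): 17 bp
  [22,32): 10 bp
  [32,44): 12 bp
  [44,63): 19 bp
  [63,74): 11 bp
  [74,76): 2 bp
  [76,114): 38 bp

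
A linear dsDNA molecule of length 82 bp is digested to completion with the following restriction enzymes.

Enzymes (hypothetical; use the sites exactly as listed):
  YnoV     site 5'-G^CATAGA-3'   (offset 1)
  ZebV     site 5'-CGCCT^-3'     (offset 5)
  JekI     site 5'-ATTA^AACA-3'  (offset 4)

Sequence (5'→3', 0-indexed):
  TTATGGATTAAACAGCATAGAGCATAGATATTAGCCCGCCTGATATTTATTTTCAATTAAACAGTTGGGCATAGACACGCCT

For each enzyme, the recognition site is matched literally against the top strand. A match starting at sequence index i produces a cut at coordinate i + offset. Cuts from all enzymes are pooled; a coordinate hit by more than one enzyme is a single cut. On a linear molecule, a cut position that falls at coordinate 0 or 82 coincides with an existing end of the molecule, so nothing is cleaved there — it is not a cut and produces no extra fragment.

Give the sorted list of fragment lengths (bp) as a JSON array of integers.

Scan for sites:
  YnoV GCATAGA/1: at [14, 21, 68] ⇒ [15, 22, 69]
  ZebV CGCCT/5: at [36, 77] ⇒ [41] (position 82 is a terminus of the linear molecule — no cut)
  JekI ATTAAACA/4: at [6, 55] ⇒ [10, 59]

All cut coordinates (distinct, sorted): [10, 15, 22, 41, 59, 69]

Fragments:
  [0,10): 10 bp
  [10,15): 5 bp
  [15,22): 7 bp
  [22,41): 19 bp
  [41,59): 18 bp
  [59,69): 10 bp
  [69,82): 13 bp

[5,7,10,10,13,18,19]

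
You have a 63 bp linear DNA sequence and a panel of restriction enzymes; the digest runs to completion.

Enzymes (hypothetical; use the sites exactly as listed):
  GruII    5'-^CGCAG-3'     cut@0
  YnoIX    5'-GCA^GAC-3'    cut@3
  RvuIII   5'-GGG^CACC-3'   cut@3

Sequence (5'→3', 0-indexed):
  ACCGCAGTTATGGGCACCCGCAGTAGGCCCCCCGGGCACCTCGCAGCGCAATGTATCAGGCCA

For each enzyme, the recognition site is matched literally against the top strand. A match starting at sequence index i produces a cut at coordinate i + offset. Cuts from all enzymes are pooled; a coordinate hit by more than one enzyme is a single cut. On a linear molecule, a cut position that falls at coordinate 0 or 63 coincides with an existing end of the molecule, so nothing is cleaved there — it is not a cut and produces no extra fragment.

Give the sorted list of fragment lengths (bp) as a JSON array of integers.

[2,4,5,12,18,22]

Per-enzyme occurrences:
  GruII CGCAG/0: at [2, 18, 41] ⇒ [2, 18, 41]
  YnoIX (GCAGAC, off=3): no sites
  RvuIII GGGCACC/3: at [11, 33] ⇒ [14, 36]

Pooled cuts: [2, 14, 18, 36, 41]

Fragments:
  [0,2): 2 bp
  [2,14): 12 bp
  [14,18): 4 bp
  [18,36): 18 bp
  [36,41): 5 bp
  [41,63): 22 bp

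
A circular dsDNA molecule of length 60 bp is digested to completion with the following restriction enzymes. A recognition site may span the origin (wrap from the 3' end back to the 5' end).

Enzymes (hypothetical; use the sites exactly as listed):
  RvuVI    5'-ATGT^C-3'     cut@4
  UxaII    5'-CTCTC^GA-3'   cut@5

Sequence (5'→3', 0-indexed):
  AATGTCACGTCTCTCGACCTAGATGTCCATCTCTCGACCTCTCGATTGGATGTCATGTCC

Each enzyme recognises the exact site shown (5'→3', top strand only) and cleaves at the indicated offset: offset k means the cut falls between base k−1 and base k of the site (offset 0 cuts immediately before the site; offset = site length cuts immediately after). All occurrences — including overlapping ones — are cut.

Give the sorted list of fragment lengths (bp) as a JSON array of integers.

[5,7,8,9,10,10,11]

Per-enzyme occurrences:
  RvuVI (ATGTC, off=4): starts [1, 22, 49, 54] → cuts [5, 26, 53, 58]
  UxaII (CTCTCGA, off=5): starts [10, 30, 38] → cuts [15, 35, 43]

All cut coordinates (distinct, sorted): [5, 15, 26, 35, 43, 53, 58]

Fragments:
  5→15: 10 bp
  15→26: 11 bp
  26→35: 9 bp
  35→43: 8 bp
  43→53: 10 bp
  53→58: 5 bp
  58→5 (wrap): 60-58+5 = 7 bp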